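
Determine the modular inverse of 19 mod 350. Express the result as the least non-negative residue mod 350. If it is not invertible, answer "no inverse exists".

129

Extended Euclidean algorithm:
350 = 18*19 + 8
19 = 2*8 + 3
8 = 2*3 + 2
3 = 1*2 + 1
2 = 2*1 + 0
gcd = 1, so the inverse exists. Back-substitute:
1 = 3 − 2
1 = −8 + 3·3
1 = 3·19 − 7·8
1 = −7·350 + 129·19
So 19·129 ≡ 1 (mod 350).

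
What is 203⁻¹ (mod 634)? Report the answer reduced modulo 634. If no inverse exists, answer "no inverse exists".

Extended Euclidean algorithm:
634 = 3*203 + 25
203 = 8*25 + 3
25 = 8*3 + 1
3 = 3*1 + 0
Since gcd(203, 634) = 1, back-substitute to write 1 as a combination:
1 = 25 − 8·3
1 = −8·203 + 65·25
1 = 65·634 − 203·203
Thus 203·(-203) ≡ 1 (mod 634); reducing, -203 mod 634 = 431.

431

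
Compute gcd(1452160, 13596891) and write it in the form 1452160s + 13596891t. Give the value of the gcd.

1

Repeated division:
13596891 = 9·1452160 + 527451
1452160 = 2·527451 + 397258
527451 = 1·397258 + 130193
397258 = 3·130193 + 6679
130193 = 19·6679 + 3292
6679 = 2·3292 + 95
3292 = 34·95 + 62
95 = 1·62 + 33
62 = 1·33 + 29
33 = 1·29 + 4
29 = 7·4 + 1
4 = 4·1 + 0
gcd(1452160, 13596891) = 1.
Back-substituting:
1 = 29 − 7·4
1 = −7·33 + 8·29
1 = 8·62 − 15·33
1 = −15·95 + 23·62
1 = 23·3292 − 797·95
1 = −797·6679 + 1617·3292
1 = 1617·130193 − 31520·6679
1 = −31520·397258 + 96177·130193
1 = 96177·527451 − 127697·397258
1 = −127697·1452160 + 351571·527451
1 = 351571·13596891 − 3291836·1452160
So 1 = (351571)·13596891 + (-3291836)·1452160.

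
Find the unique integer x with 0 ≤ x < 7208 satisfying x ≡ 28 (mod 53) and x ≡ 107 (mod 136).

5275

Write x = 28 + 53·k. Then 53·k ≡ 107 − 28 ≡ 79 (mod 136).
Need 53⁻¹ mod 136. Extended Euclid on (136, 53):
136 = 2·53 + 30
53 = 1·30 + 23
30 = 1·23 + 7
23 = 3·7 + 2
7 = 3·2 + 1
2 = 2·1 + 0
Back-substitute:
1 = 7 − 3·2
1 = −3·23 + 10·7
1 = 10·30 − 13·23
1 = −13·53 + 23·30
1 = 23·136 − 59·53
53⁻¹ ≡ 77 (mod 136), so k ≡ 77·79 ≡ 99 (mod 136).
x = 28 + 53·99 = 5275.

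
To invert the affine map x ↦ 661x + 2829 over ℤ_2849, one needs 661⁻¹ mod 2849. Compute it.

Apply the Euclidean algorithm to 2849 and 661:
2849 = 4*661 + 205
661 = 3*205 + 46
205 = 4*46 + 21
46 = 2*21 + 4
21 = 5*4 + 1
4 = 4*1 + 0
Since gcd(661, 2849) = 1, back-substitute to write 1 as a combination:
1 = 21 − 5·4
1 = −5·46 + 11·21
1 = 11·205 − 49·46
1 = −49·661 + 158·205
1 = 158·2849 − 681·661
Thus 661·(-681) ≡ 1 (mod 2849); reducing, -681 mod 2849 = 2168.

2168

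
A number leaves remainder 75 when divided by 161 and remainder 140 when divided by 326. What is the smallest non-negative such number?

7964

Write x = 75 + 161·k. Then 161·k ≡ 140 − 75 ≡ 65 (mod 326).
Need 161⁻¹ mod 326. Extended Euclid on (326, 161):
326 = 2*161 + 4
161 = 40*4 + 1
4 = 4*1 + 0
Back-substitute:
1 = 161 − 40·4
1 = −40·326 + 81·161
161⁻¹ ≡ 81 (mod 326), so k ≡ 81·65 ≡ 49 (mod 326).
x = 75 + 161·49 = 7964.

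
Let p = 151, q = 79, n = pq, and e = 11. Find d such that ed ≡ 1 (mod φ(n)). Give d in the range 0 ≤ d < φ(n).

φ(n) = (p−1)(q−1) = 150·78 = 11700.
Need d with 11·d ≡ 1 (mod 11700). Apply the extended Euclidean algorithm:
11700 = 1063×11 + 7
11 = 1×7 + 4
7 = 1×4 + 3
4 = 1×3 + 1
3 = 3×1 + 0
Back-substitute:
1 = 4 − 3
1 = −7 + 2·4
1 = 2·11 − 3·7
1 = −3·11700 + 3191·11
So 11·3191 ≡ 1 (mod 11700), hence d = 3191.

3191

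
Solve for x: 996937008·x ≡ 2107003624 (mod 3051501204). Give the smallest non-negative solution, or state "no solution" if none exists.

no solution

gcd(996937008, 3051501204):
3051501204 = 3·996937008 + 60690180
996937008 = 16·60690180 + 25894128
60690180 = 2·25894128 + 8901924
25894128 = 2·8901924 + 8090280
8901924 = 1·8090280 + 811644
8090280 = 9·811644 + 785484
811644 = 1·785484 + 26160
785484 = 30·26160 + 684
26160 = 38·684 + 168
684 = 4·168 + 12
168 = 14·12 + 0
gcd = 12, but 12 ∤ 2107003624, so the congruence has no solution.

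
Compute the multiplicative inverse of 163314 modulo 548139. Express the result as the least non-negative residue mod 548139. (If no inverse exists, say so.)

Euclidean algorithm on 548139, 163314:
548139 = 3·163314 + 58197
163314 = 2·58197 + 46920
58197 = 1·46920 + 11277
46920 = 4·11277 + 1812
11277 = 6·1812 + 405
1812 = 4·405 + 192
405 = 2·192 + 21
192 = 9·21 + 3
21 = 7·3 + 0
The gcd is 3, not 1, hence no inverse exists.

no inverse exists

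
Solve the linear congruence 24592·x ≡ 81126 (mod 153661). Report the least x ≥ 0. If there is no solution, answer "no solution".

First find gcd(24592, 153661):
153661 = 6·24592 + 6109
24592 = 4·6109 + 156
6109 = 39·156 + 25
156 = 6·25 + 6
25 = 4·6 + 1
6 = 6·1 + 0
gcd = 1, so a unique solution mod 153661 exists.
Back-substitute for the Bézout coefficients:
1 = 25 − 4·6
1 = −4·156 + 25·25
1 = 25·6109 − 979·156
1 = −979·24592 + 3941·6109
1 = 3941·153661 − 24625·24592
So 24592·(-24625) ≡ 1 (mod 153661), giving 24592⁻¹ ≡ 129036.
x ≡ 24592⁻¹·81126 ≡ 129036·81126 ≡ 18911 (mod 153661).

18911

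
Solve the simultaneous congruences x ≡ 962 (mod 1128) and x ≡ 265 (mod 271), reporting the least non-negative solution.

Write x = 962 + 1128·k. Then 1128·k ≡ 265 − 962 ≡ 116 (mod 271).
Need 1128⁻¹ mod 271. Extended Euclid on (271, 44):
271 = 6×44 + 7
44 = 6×7 + 2
7 = 3×2 + 1
2 = 2×1 + 0
Back-substitute:
1 = 7 − 3·2
1 = −3·44 + 19·7
1 = 19·271 − 117·44
1128⁻¹ ≡ 154 (mod 271), so k ≡ 154·116 ≡ 249 (mod 271).
x = 962 + 1128·249 = 281834.

281834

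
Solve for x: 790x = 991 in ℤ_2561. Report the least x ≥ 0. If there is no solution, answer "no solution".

First find gcd(790, 2561):
2561 = 3·790 + 191
790 = 4·191 + 26
191 = 7·26 + 9
26 = 2·9 + 8
9 = 1·8 + 1
8 = 8·1 + 0
gcd = 1, so a unique solution mod 2561 exists.
Back-substitute for the Bézout coefficients:
1 = 9 − 8
1 = −26 + 3·9
1 = 3·191 − 22·26
1 = −22·790 + 91·191
1 = 91·2561 − 295·790
So 790·(-295) ≡ 1 (mod 2561), giving 790⁻¹ ≡ 2266.
x ≡ 790⁻¹·991 ≡ 2266·991 ≡ 2170 (mod 2561).

2170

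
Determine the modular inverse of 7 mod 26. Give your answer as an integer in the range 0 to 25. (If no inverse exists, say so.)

15

Apply the Euclidean algorithm to 26 and 7:
26 = 3*7 + 5
7 = 1*5 + 2
5 = 2*2 + 1
2 = 2*1 + 0
gcd = 1, so the inverse exists. Back-substitute:
1 = 5 − 2·2
1 = −2·7 + 3·5
1 = 3·26 − 11·7
Thus 7·(-11) ≡ 1 (mod 26); reducing, -11 mod 26 = 15.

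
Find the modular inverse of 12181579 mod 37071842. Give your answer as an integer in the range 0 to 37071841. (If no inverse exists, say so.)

11492373

Extended Euclidean algorithm:
37071842 = 3·12181579 + 527105
12181579 = 23·527105 + 58164
527105 = 9·58164 + 3629
58164 = 16·3629 + 100
3629 = 36·100 + 29
100 = 3·29 + 13
29 = 2·13 + 3
13 = 4·3 + 1
3 = 3·1 + 0
gcd = 1, so the inverse exists. Back-substitute:
1 = 13 − 4·3
1 = −4·29 + 9·13
1 = 9·100 − 31·29
1 = −31·3629 + 1125·100
1 = 1125·58164 − 18031·3629
1 = −18031·527105 + 163404·58164
1 = 163404·12181579 − 3776323·527105
1 = −3776323·37071842 + 11492373·12181579
So 12181579·11492373 ≡ 1 (mod 37071842).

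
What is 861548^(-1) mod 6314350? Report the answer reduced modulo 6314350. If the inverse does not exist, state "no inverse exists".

no inverse exists

Euclidean algorithm on 6314350, 861548:
6314350 = 7*861548 + 283514
861548 = 3*283514 + 11006
283514 = 25*11006 + 8364
11006 = 1*8364 + 2642
8364 = 3*2642 + 438
2642 = 6*438 + 14
438 = 31*14 + 4
14 = 3*4 + 2
4 = 2*2 + 0
Since gcd = 2 > 1, 861548 is not a unit mod 6314350.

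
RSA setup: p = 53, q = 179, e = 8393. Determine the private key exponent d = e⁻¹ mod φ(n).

φ(n) = (p−1)(q−1) = 52·178 = 9256.
Need d with 8393·d ≡ 1 (mod 9256). Apply the extended Euclidean algorithm:
9256 = 1·8393 + 863
8393 = 9·863 + 626
863 = 1·626 + 237
626 = 2·237 + 152
237 = 1·152 + 85
152 = 1·85 + 67
85 = 1·67 + 18
67 = 3·18 + 13
18 = 1·13 + 5
13 = 2·5 + 3
5 = 1·3 + 2
3 = 1·2 + 1
2 = 2·1 + 0
Back-substitute:
1 = 3 − 2
1 = −5 + 2·3
1 = 2·13 − 5·5
1 = −5·18 + 7·13
1 = 7·67 − 26·18
1 = −26·85 + 33·67
1 = 33·152 − 59·85
1 = −59·237 + 92·152
1 = 92·626 − 243·237
1 = −243·863 + 335·626
1 = 335·8393 − 3258·863
1 = −3258·9256 + 3593·8393
So 8393·3593 ≡ 1 (mod 9256), hence d = 3593.

3593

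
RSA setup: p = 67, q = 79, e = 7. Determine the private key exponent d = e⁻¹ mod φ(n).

1471

φ(n) = (p−1)(q−1) = 66·78 = 5148.
Need d with 7·d ≡ 1 (mod 5148). Apply the extended Euclidean algorithm:
5148 = 735·7 + 3
7 = 2·3 + 1
3 = 3·1 + 0
Back-substitute:
1 = 7 − 2·3
1 = −2·5148 + 1471·7
So 7·1471 ≡ 1 (mod 5148), hence d = 1471.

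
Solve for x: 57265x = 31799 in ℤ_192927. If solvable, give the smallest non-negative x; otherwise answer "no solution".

13133

First find gcd(57265, 192927):
192927 = 3*57265 + 21132
57265 = 2*21132 + 15001
21132 = 1*15001 + 6131
15001 = 2*6131 + 2739
6131 = 2*2739 + 653
2739 = 4*653 + 127
653 = 5*127 + 18
127 = 7*18 + 1
18 = 18*1 + 0
gcd = 1, so a unique solution mod 192927 exists.
Back-substitute for the Bézout coefficients:
1 = 127 − 7·18
1 = −7·653 + 36·127
1 = 36·2739 − 151·653
1 = −151·6131 + 338·2739
1 = 338·15001 − 827·6131
1 = −827·21132 + 1165·15001
1 = 1165·57265 − 3157·21132
1 = −3157·192927 + 10636·57265
So 57265·(10636) ≡ 1 (mod 192927), giving 57265⁻¹ ≡ 10636.
x ≡ 57265⁻¹·31799 ≡ 10636·31799 ≡ 13133 (mod 192927).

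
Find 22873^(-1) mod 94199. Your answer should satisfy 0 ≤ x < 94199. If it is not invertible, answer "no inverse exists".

Run Euclid on (94199, 22873):
94199 = 4·22873 + 2707
22873 = 8·2707 + 1217
2707 = 2·1217 + 273
1217 = 4·273 + 125
273 = 2·125 + 23
125 = 5·23 + 10
23 = 2·10 + 3
10 = 3·3 + 1
3 = 3·1 + 0
gcd = 1, so the inverse exists. Back-substitute:
1 = 10 − 3·3
1 = −3·23 + 7·10
1 = 7·125 − 38·23
1 = −38·273 + 83·125
1 = 83·1217 − 370·273
1 = −370·2707 + 823·1217
1 = 823·22873 − 6954·2707
1 = −6954·94199 + 28639·22873
So 22873·28639 ≡ 1 (mod 94199).

28639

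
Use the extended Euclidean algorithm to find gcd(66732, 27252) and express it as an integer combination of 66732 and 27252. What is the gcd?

12

Apply Euclid's algorithm to 66732 and 27252:
66732 = 2*27252 + 12228
27252 = 2*12228 + 2796
12228 = 4*2796 + 1044
2796 = 2*1044 + 708
1044 = 1*708 + 336
708 = 2*336 + 36
336 = 9*36 + 12
36 = 3*12 + 0
gcd(66732, 27252) = 12.
Back-substituting:
12 = 336 − 9·36
12 = −9·708 + 19·336
12 = 19·1044 − 28·708
12 = −28·2796 + 75·1044
12 = 75·12228 − 328·2796
12 = −328·27252 + 731·12228
12 = 731·66732 − 1790·27252
So 12 = (731)·66732 + (-1790)·27252.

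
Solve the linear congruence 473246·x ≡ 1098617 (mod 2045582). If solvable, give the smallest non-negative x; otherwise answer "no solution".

no solution

gcd(473246, 2045582):
2045582 = 4·473246 + 152598
473246 = 3·152598 + 15452
152598 = 9·15452 + 13530
15452 = 1·13530 + 1922
13530 = 7·1922 + 76
1922 = 25·76 + 22
76 = 3·22 + 10
22 = 2·10 + 2
10 = 5·2 + 0
gcd = 2, but 2 ∤ 1098617, so the congruence has no solution.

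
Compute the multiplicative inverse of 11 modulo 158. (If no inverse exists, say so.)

gcd(158, 11) by repeated division:
158 = 14*11 + 4
11 = 2*4 + 3
4 = 1*3 + 1
3 = 3*1 + 0
gcd = 1, so the inverse exists. Back-substitute:
1 = 4 − 3
1 = −11 + 3·4
1 = 3·158 − 43·11
Hence 11⁻¹ ≡ -43 ≡ 115 (mod 158).

115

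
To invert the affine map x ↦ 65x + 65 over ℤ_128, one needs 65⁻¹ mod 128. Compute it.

65

Apply the Euclidean algorithm to 128 and 65:
128 = 1*65 + 63
65 = 1*63 + 2
63 = 31*2 + 1
2 = 2*1 + 0
gcd = 1, so the inverse exists. Back-substitute:
1 = 63 − 31·2
1 = −31·65 + 32·63
1 = 32·128 − 63·65
Hence 65⁻¹ ≡ -63 ≡ 65 (mod 128).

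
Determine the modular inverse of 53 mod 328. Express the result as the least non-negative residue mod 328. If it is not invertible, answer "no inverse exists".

229

Run Euclid on (328, 53):
328 = 6*53 + 10
53 = 5*10 + 3
10 = 3*3 + 1
3 = 3*1 + 0
Since gcd(53, 328) = 1, back-substitute to write 1 as a combination:
1 = 10 − 3·3
1 = −3·53 + 16·10
1 = 16·328 − 99·53
So 53·(-99) ≡ 1 (mod 328), and -99 ≡ 229 (mod 328).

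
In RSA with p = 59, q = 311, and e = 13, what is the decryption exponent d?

φ(n) = (p−1)(q−1) = 58·310 = 17980.
Need d with 13·d ≡ 1 (mod 17980). Apply the extended Euclidean algorithm:
17980 = 1383×13 + 1
13 = 13×1 + 0
Back-substitute:
1 = 17980 − 1383·13
So 13·(-1383) ≡ 1 (mod 17980), hence d ≡ -1383 ≡ 16597 (mod 17980).

16597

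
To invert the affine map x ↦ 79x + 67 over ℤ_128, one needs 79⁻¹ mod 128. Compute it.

Extended Euclidean algorithm:
128 = 1*79 + 49
79 = 1*49 + 30
49 = 1*30 + 19
30 = 1*19 + 11
19 = 1*11 + 8
11 = 1*8 + 3
8 = 2*3 + 2
3 = 1*2 + 1
2 = 2*1 + 0
The gcd is 1. Working backward:
1 = 3 − 2
1 = −8 + 3·3
1 = 3·11 − 4·8
1 = −4·19 + 7·11
1 = 7·30 − 11·19
1 = −11·49 + 18·30
1 = 18·79 − 29·49
1 = −29·128 + 47·79
So 79·47 ≡ 1 (mod 128).

47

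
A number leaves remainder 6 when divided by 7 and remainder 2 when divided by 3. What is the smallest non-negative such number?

20

Write x = 6 + 7·k. Then 7·k ≡ 2 − 6 ≡ 2 (mod 3).
Need 7⁻¹ mod 3. Extended Euclid on (3, 1):
3 = 3·1 + 0
7⁻¹ ≡ 1 (mod 3), so k ≡ 1·2 ≡ 2 (mod 3).
x = 6 + 7·2 = 20.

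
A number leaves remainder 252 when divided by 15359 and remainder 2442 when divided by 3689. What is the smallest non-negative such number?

14714174

Write x = 252 + 15359·k. Then 15359·k ≡ 2442 − 252 ≡ 2190 (mod 3689).
Need 15359⁻¹ mod 3689. Extended Euclid on (3689, 603):
3689 = 6×603 + 71
603 = 8×71 + 35
71 = 2×35 + 1
35 = 35×1 + 0
Back-substitute:
1 = 71 − 2·35
1 = −2·603 + 17·71
1 = 17·3689 − 104·603
15359⁻¹ ≡ 3585 (mod 3689), so k ≡ 3585·2190 ≡ 958 (mod 3689).
x = 252 + 15359·958 = 14714174.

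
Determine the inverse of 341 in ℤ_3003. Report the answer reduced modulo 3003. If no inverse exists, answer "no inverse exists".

no inverse exists

Euclidean algorithm on 3003, 341:
3003 = 8·341 + 275
341 = 1·275 + 66
275 = 4·66 + 11
66 = 6·11 + 0
gcd(341, 3003) = 11 ≠ 1, so 341 has no multiplicative inverse modulo 3003.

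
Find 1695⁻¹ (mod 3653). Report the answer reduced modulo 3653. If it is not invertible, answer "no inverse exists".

Extended Euclidean algorithm:
3653 = 2*1695 + 263
1695 = 6*263 + 117
263 = 2*117 + 29
117 = 4*29 + 1
29 = 29*1 + 0
gcd = 1, so the inverse exists. Back-substitute:
1 = 117 − 4·29
1 = −4·263 + 9·117
1 = 9·1695 − 58·263
1 = −58·3653 + 125·1695
So 1695·125 ≡ 1 (mod 3653).

125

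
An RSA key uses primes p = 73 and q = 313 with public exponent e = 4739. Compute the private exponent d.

19307

φ(n) = (p−1)(q−1) = 72·312 = 22464.
Need d with 4739·d ≡ 1 (mod 22464). Apply the extended Euclidean algorithm:
22464 = 4×4739 + 3508
4739 = 1×3508 + 1231
3508 = 2×1231 + 1046
1231 = 1×1046 + 185
1046 = 5×185 + 121
185 = 1×121 + 64
121 = 1×64 + 57
64 = 1×57 + 7
57 = 8×7 + 1
7 = 7×1 + 0
Back-substitute:
1 = 57 − 8·7
1 = −8·64 + 9·57
1 = 9·121 − 17·64
1 = −17·185 + 26·121
1 = 26·1046 − 147·185
1 = −147·1231 + 173·1046
1 = 173·3508 − 493·1231
1 = −493·4739 + 666·3508
1 = 666·22464 − 3157·4739
So 4739·(-3157) ≡ 1 (mod 22464), hence d ≡ -3157 ≡ 19307 (mod 22464).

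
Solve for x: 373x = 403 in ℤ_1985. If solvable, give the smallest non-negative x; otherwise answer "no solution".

First find gcd(373, 1985):
1985 = 5·373 + 120
373 = 3·120 + 13
120 = 9·13 + 3
13 = 4·3 + 1
3 = 3·1 + 0
gcd = 1, so a unique solution mod 1985 exists.
Back-substitute for the Bézout coefficients:
1 = 13 − 4·3
1 = −4·120 + 37·13
1 = 37·373 − 115·120
1 = −115·1985 + 612·373
So 373·(612) ≡ 1 (mod 1985), giving 373⁻¹ ≡ 612.
x ≡ 373⁻¹·403 ≡ 612·403 ≡ 496 (mod 1985).

496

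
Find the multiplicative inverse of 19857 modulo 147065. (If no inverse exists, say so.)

Apply the Euclidean algorithm to 147065 and 19857:
147065 = 7*19857 + 8066
19857 = 2*8066 + 3725
8066 = 2*3725 + 616
3725 = 6*616 + 29
616 = 21*29 + 7
29 = 4*7 + 1
7 = 7*1 + 0
The gcd is 1. Working backward:
1 = 29 − 4·7
1 = −4·616 + 85·29
1 = 85·3725 − 514·616
1 = −514·8066 + 1113·3725
1 = 1113·19857 − 2740·8066
1 = −2740·147065 + 20293·19857
So 19857·20293 ≡ 1 (mod 147065).

20293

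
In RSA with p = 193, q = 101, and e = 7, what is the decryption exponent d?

2743

φ(n) = (p−1)(q−1) = 192·100 = 19200.
Need d with 7·d ≡ 1 (mod 19200). Apply the extended Euclidean algorithm:
19200 = 2742·7 + 6
7 = 1·6 + 1
6 = 6·1 + 0
Back-substitute:
1 = 7 − 6
1 = −19200 + 2743·7
So 7·2743 ≡ 1 (mod 19200), hence d = 2743.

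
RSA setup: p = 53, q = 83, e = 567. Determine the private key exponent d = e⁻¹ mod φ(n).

φ(n) = (p−1)(q−1) = 52·82 = 4264.
Need d with 567·d ≡ 1 (mod 4264). Apply the extended Euclidean algorithm:
4264 = 7·567 + 295
567 = 1·295 + 272
295 = 1·272 + 23
272 = 11·23 + 19
23 = 1·19 + 4
19 = 4·4 + 3
4 = 1·3 + 1
3 = 3·1 + 0
Back-substitute:
1 = 4 − 3
1 = −19 + 5·4
1 = 5·23 − 6·19
1 = −6·272 + 71·23
1 = 71·295 − 77·272
1 = −77·567 + 148·295
1 = 148·4264 − 1113·567
So 567·(-1113) ≡ 1 (mod 4264), hence d ≡ -1113 ≡ 3151 (mod 4264).

3151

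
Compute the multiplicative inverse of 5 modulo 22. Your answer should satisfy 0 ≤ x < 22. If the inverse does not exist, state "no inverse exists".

9

Run Euclid on (22, 5):
22 = 4*5 + 2
5 = 2*2 + 1
2 = 2*1 + 0
Since gcd(5, 22) = 1, back-substitute to write 1 as a combination:
1 = 5 − 2·2
1 = −2·22 + 9·5
So 5·9 ≡ 1 (mod 22).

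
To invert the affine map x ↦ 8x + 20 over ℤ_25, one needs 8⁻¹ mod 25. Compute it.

Apply the Euclidean algorithm to 25 and 8:
25 = 3×8 + 1
8 = 8×1 + 0
The gcd is 1. Working backward:
1 = 25 − 3·8
Hence 8⁻¹ ≡ -3 ≡ 22 (mod 25).

22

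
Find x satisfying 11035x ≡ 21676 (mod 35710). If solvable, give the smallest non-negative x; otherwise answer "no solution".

gcd(11035, 35710):
35710 = 3*11035 + 2605
11035 = 4*2605 + 615
2605 = 4*615 + 145
615 = 4*145 + 35
145 = 4*35 + 5
35 = 7*5 + 0
gcd = 5, but 5 ∤ 21676, so the congruence has no solution.

no solution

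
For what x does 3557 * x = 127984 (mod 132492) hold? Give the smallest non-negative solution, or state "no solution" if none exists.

First find gcd(3557, 132492):
132492 = 37·3557 + 883
3557 = 4·883 + 25
883 = 35·25 + 8
25 = 3·8 + 1
8 = 8·1 + 0
gcd = 1, so a unique solution mod 132492 exists.
Back-substitute for the Bézout coefficients:
1 = 25 − 3·8
1 = −3·883 + 106·25
1 = 106·3557 − 427·883
1 = −427·132492 + 15905·3557
So 3557·(15905) ≡ 1 (mod 132492), giving 3557⁻¹ ≡ 15905.
x ≡ 3557⁻¹·127984 ≡ 15905·127984 ≡ 110924 (mod 132492).

110924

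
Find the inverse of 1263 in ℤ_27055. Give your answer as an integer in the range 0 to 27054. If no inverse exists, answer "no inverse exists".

gcd(27055, 1263) by repeated division:
27055 = 21*1263 + 532
1263 = 2*532 + 199
532 = 2*199 + 134
199 = 1*134 + 65
134 = 2*65 + 4
65 = 16*4 + 1
4 = 4*1 + 0
gcd = 1, so the inverse exists. Back-substitute:
1 = 65 − 16·4
1 = −16·134 + 33·65
1 = 33·199 − 49·134
1 = −49·532 + 131·199
1 = 131·1263 − 311·532
1 = −311·27055 + 6662·1263
So 1263·6662 ≡ 1 (mod 27055).

6662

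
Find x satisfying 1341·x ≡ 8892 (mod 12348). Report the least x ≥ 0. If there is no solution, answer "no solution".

200

First find gcd(1341, 12348):
12348 = 9×1341 + 279
1341 = 4×279 + 225
279 = 1×225 + 54
225 = 4×54 + 9
54 = 6×9 + 0
gcd = 9 and 9 | 8892, so solutions exist. Divide through by 9: 149x ≡ 988 (mod 1372).
Now find 149⁻¹ mod 1372:
1372 = 9·149 + 31
149 = 4·31 + 25
31 = 1·25 + 6
25 = 4·6 + 1
6 = 6·1 + 0
Back-substitute:
1 = 25 − 4·6
1 = −4·31 + 5·25
1 = 5·149 − 24·31
1 = −24·1372 + 221·149
So 149⁻¹ ≡ 221 (mod 1372).
Then x ≡ 221·988 ≡ 200 (mod 1372); the smallest non-negative solution is x = 200.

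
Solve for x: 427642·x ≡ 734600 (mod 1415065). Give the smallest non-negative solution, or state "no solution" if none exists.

First find gcd(427642, 1415065):
1415065 = 3×427642 + 132139
427642 = 3×132139 + 31225
132139 = 4×31225 + 7239
31225 = 4×7239 + 2269
7239 = 3×2269 + 432
2269 = 5×432 + 109
432 = 3×109 + 105
109 = 1×105 + 4
105 = 26×4 + 1
4 = 4×1 + 0
gcd = 1, so a unique solution mod 1415065 exists.
Back-substitute for the Bézout coefficients:
1 = 105 − 26·4
1 = −26·109 + 27·105
1 = 27·432 − 107·109
1 = −107·2269 + 562·432
1 = 562·7239 − 1793·2269
1 = −1793·31225 + 7734·7239
1 = 7734·132139 − 32729·31225
1 = −32729·427642 + 105921·132139
1 = 105921·1415065 − 350492·427642
So 427642·(-350492) ≡ 1 (mod 1415065), giving 427642⁻¹ ≡ 1064573.
x ≡ 427642⁻¹·734600 ≡ 1064573·734600 ≡ 1068615 (mod 1415065).

1068615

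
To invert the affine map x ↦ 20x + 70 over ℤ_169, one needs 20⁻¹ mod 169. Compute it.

Apply the Euclidean algorithm to 169 and 20:
169 = 8×20 + 9
20 = 2×9 + 2
9 = 4×2 + 1
2 = 2×1 + 0
The gcd is 1. Working backward:
1 = 9 − 4·2
1 = −4·20 + 9·9
1 = 9·169 − 76·20
Hence 20⁻¹ ≡ -76 ≡ 93 (mod 169).

93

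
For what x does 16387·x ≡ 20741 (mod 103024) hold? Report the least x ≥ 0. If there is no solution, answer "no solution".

8935

First find gcd(16387, 103024):
103024 = 6·16387 + 4702
16387 = 3·4702 + 2281
4702 = 2·2281 + 140
2281 = 16·140 + 41
140 = 3·41 + 17
41 = 2·17 + 7
17 = 2·7 + 3
7 = 2·3 + 1
3 = 3·1 + 0
gcd = 1, so a unique solution mod 103024 exists.
Back-substitute for the Bézout coefficients:
1 = 7 − 2·3
1 = −2·17 + 5·7
1 = 5·41 − 12·17
1 = −12·140 + 41·41
1 = 41·2281 − 668·140
1 = −668·4702 + 1377·2281
1 = 1377·16387 − 4799·4702
1 = −4799·103024 + 30171·16387
So 16387·(30171) ≡ 1 (mod 103024), giving 16387⁻¹ ≡ 30171.
x ≡ 16387⁻¹·20741 ≡ 30171·20741 ≡ 8935 (mod 103024).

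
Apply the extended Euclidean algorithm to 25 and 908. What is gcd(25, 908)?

1

Repeated division:
908 = 36*25 + 8
25 = 3*8 + 1
8 = 8*1 + 0
gcd(25, 908) = 1.
Working backward:
1 = 25 − 3·8
1 = −3·908 + 109·25
So 1 = (-3)·908 + (109)·25.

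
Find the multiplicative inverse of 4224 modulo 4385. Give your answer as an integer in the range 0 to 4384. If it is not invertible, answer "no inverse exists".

gcd(4385, 4224) by repeated division:
4385 = 1·4224 + 161
4224 = 26·161 + 38
161 = 4·38 + 9
38 = 4·9 + 2
9 = 4·2 + 1
2 = 2·1 + 0
Since gcd(4224, 4385) = 1, back-substitute to write 1 as a combination:
1 = 9 − 4·2
1 = −4·38 + 17·9
1 = 17·161 − 72·38
1 = −72·4224 + 1889·161
1 = 1889·4385 − 1961·4224
So 4224·(-1961) ≡ 1 (mod 4385), and -1961 ≡ 2424 (mod 4385).

2424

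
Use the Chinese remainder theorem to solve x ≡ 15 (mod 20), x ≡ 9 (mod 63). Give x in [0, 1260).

135

Write x = 15 + 20·k. Then 20·k ≡ 9 − 15 ≡ 57 (mod 63).
Need 20⁻¹ mod 63. Extended Euclid on (63, 20):
63 = 3·20 + 3
20 = 6·3 + 2
3 = 1·2 + 1
2 = 2·1 + 0
Back-substitute:
1 = 3 − 2
1 = −20 + 7·3
1 = 7·63 − 22·20
20⁻¹ ≡ 41 (mod 63), so k ≡ 41·57 ≡ 6 (mod 63).
x = 15 + 20·6 = 135.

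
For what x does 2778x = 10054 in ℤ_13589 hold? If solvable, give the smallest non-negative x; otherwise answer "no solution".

First find gcd(2778, 13589):
13589 = 4×2778 + 2477
2778 = 1×2477 + 301
2477 = 8×301 + 69
301 = 4×69 + 25
69 = 2×25 + 19
25 = 1×19 + 6
19 = 3×6 + 1
6 = 6×1 + 0
gcd = 1, so a unique solution mod 13589 exists.
Back-substitute for the Bézout coefficients:
1 = 19 − 3·6
1 = −3·25 + 4·19
1 = 4·69 − 11·25
1 = −11·301 + 48·69
1 = 48·2477 − 395·301
1 = −395·2778 + 443·2477
1 = 443·13589 − 2167·2778
So 2778·(-2167) ≡ 1 (mod 13589), giving 2778⁻¹ ≡ 11422.
x ≡ 2778⁻¹·10054 ≡ 11422·10054 ≡ 9738 (mod 13589).

9738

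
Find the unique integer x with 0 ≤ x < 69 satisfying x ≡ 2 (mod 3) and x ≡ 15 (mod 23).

Write x = 2 + 3·k. Then 3·k ≡ 15 − 2 ≡ 13 (mod 23).
Need 3⁻¹ mod 23. Extended Euclid on (23, 3):
23 = 7×3 + 2
3 = 1×2 + 1
2 = 2×1 + 0
Back-substitute:
1 = 3 − 2
1 = −23 + 8·3
3⁻¹ ≡ 8 (mod 23), so k ≡ 8·13 ≡ 12 (mod 23).
x = 2 + 3·12 = 38.

38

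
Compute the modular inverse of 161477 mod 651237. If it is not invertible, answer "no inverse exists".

Run Euclid on (651237, 161477):
651237 = 4·161477 + 5329
161477 = 30·5329 + 1607
5329 = 3·1607 + 508
1607 = 3·508 + 83
508 = 6·83 + 10
83 = 8·10 + 3
10 = 3·3 + 1
3 = 3·1 + 0
Since gcd(161477, 651237) = 1, back-substitute to write 1 as a combination:
1 = 10 − 3·3
1 = −3·83 + 25·10
1 = 25·508 − 153·83
1 = −153·1607 + 484·508
1 = 484·5329 − 1605·1607
1 = −1605·161477 + 48634·5329
1 = 48634·651237 − 196141·161477
Thus 161477·(-196141) ≡ 1 (mod 651237); reducing, -196141 mod 651237 = 455096.

455096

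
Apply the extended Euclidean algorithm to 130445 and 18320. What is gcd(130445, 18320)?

5

Euclidean algorithm:
130445 = 7*18320 + 2205
18320 = 8*2205 + 680
2205 = 3*680 + 165
680 = 4*165 + 20
165 = 8*20 + 5
20 = 4*5 + 0
gcd(130445, 18320) = 5.
Working backward:
5 = 165 − 8·20
5 = −8·680 + 33·165
5 = 33·2205 − 107·680
5 = −107·18320 + 889·2205
5 = 889·130445 − 6330·18320
So 5 = (889)·130445 + (-6330)·18320.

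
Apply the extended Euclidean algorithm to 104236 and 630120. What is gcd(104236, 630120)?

Repeated division:
630120 = 6×104236 + 4704
104236 = 22×4704 + 748
4704 = 6×748 + 216
748 = 3×216 + 100
216 = 2×100 + 16
100 = 6×16 + 4
16 = 4×4 + 0
gcd(104236, 630120) = 4.
Express as a combination:
4 = 100 − 6·16
4 = −6·216 + 13·100
4 = 13·748 − 45·216
4 = −45·4704 + 283·748
4 = 283·104236 − 6271·4704
4 = −6271·630120 + 37909·104236
So 4 = (-6271)·630120 + (37909)·104236.

4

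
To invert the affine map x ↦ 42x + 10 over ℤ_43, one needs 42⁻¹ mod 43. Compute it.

42

gcd(43, 42) by repeated division:
43 = 1×42 + 1
42 = 42×1 + 0
Since gcd(42, 43) = 1, back-substitute to write 1 as a combination:
1 = 43 − 42
Hence 42⁻¹ ≡ -1 ≡ 42 (mod 43).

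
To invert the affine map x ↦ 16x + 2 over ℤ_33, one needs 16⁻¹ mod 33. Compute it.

Run Euclid on (33, 16):
33 = 2×16 + 1
16 = 16×1 + 0
gcd = 1, so the inverse exists. Back-substitute:
1 = 33 − 2·16
Thus 16·(-2) ≡ 1 (mod 33); reducing, -2 mod 33 = 31.

31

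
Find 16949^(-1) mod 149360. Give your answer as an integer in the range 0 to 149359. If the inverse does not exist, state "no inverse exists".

Run Euclid on (149360, 16949):
149360 = 8*16949 + 13768
16949 = 1*13768 + 3181
13768 = 4*3181 + 1044
3181 = 3*1044 + 49
1044 = 21*49 + 15
49 = 3*15 + 4
15 = 3*4 + 3
4 = 1*3 + 1
3 = 3*1 + 0
gcd = 1, so the inverse exists. Back-substitute:
1 = 4 − 3
1 = −15 + 4·4
1 = 4·49 − 13·15
1 = −13·1044 + 277·49
1 = 277·3181 − 844·1044
1 = −844·13768 + 3653·3181
1 = 3653·16949 − 4497·13768
1 = −4497·149360 + 39629·16949
So 16949·39629 ≡ 1 (mod 149360).

39629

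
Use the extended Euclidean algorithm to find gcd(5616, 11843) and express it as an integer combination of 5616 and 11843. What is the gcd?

13

Euclidean algorithm:
11843 = 2*5616 + 611
5616 = 9*611 + 117
611 = 5*117 + 26
117 = 4*26 + 13
26 = 2*13 + 0
gcd(5616, 11843) = 13.
Express as a combination:
13 = 117 − 4·26
13 = −4·611 + 21·117
13 = 21·5616 − 193·611
13 = −193·11843 + 407·5616
So 13 = (-193)·11843 + (407)·5616.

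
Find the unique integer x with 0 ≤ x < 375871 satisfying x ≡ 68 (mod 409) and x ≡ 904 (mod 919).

164486

Write x = 68 + 409·k. Then 409·k ≡ 904 − 68 ≡ 836 (mod 919).
Need 409⁻¹ mod 919. Extended Euclid on (919, 409):
919 = 2·409 + 101
409 = 4·101 + 5
101 = 20·5 + 1
5 = 5·1 + 0
Back-substitute:
1 = 101 − 20·5
1 = −20·409 + 81·101
1 = 81·919 − 182·409
409⁻¹ ≡ 737 (mod 919), so k ≡ 737·836 ≡ 402 (mod 919).
x = 68 + 409·402 = 164486.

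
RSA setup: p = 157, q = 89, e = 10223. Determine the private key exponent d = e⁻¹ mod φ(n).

47

φ(n) = (p−1)(q−1) = 156·88 = 13728.
Need d with 10223·d ≡ 1 (mod 13728). Apply the extended Euclidean algorithm:
13728 = 1×10223 + 3505
10223 = 2×3505 + 3213
3505 = 1×3213 + 292
3213 = 11×292 + 1
292 = 292×1 + 0
Back-substitute:
1 = 3213 − 11·292
1 = −11·3505 + 12·3213
1 = 12·10223 − 35·3505
1 = −35·13728 + 47·10223
So 10223·47 ≡ 1 (mod 13728), hence d = 47.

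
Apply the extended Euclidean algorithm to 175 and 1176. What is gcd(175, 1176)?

Euclidean algorithm:
1176 = 6·175 + 126
175 = 1·126 + 49
126 = 2·49 + 28
49 = 1·28 + 21
28 = 1·21 + 7
21 = 3·7 + 0
gcd(175, 1176) = 7.
Working backward:
7 = 28 − 21
7 = −49 + 2·28
7 = 2·126 − 5·49
7 = −5·175 + 7·126
7 = 7·1176 − 47·175
So 7 = (7)·1176 + (-47)·175.

7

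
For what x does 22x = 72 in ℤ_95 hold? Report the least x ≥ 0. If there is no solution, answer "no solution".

81

First find gcd(22, 95):
95 = 4*22 + 7
22 = 3*7 + 1
7 = 7*1 + 0
gcd = 1, so a unique solution mod 95 exists.
Back-substitute for the Bézout coefficients:
1 = 22 − 3·7
1 = −3·95 + 13·22
So 22·(13) ≡ 1 (mod 95), giving 22⁻¹ ≡ 13.
x ≡ 22⁻¹·72 ≡ 13·72 ≡ 81 (mod 95).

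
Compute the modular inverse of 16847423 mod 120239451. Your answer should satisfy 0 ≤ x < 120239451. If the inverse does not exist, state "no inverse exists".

Apply the Euclidean algorithm to 120239451 and 16847423:
120239451 = 7×16847423 + 2307490
16847423 = 7×2307490 + 694993
2307490 = 3×694993 + 222511
694993 = 3×222511 + 27460
222511 = 8×27460 + 2831
27460 = 9×2831 + 1981
2831 = 1×1981 + 850
1981 = 2×850 + 281
850 = 3×281 + 7
281 = 40×7 + 1
7 = 7×1 + 0
Since gcd(16847423, 120239451) = 1, back-substitute to write 1 as a combination:
1 = 281 − 40·7
1 = −40·850 + 121·281
1 = 121·1981 − 282·850
1 = −282·2831 + 403·1981
1 = 403·27460 − 3909·2831
1 = −3909·222511 + 31675·27460
1 = 31675·694993 − 98934·222511
1 = −98934·2307490 + 328477·694993
1 = 328477·16847423 − 2398273·2307490
1 = −2398273·120239451 + 17116388·16847423
So 16847423·17116388 ≡ 1 (mod 120239451).

17116388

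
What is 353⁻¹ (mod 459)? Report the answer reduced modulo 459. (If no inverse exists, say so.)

446

Run Euclid on (459, 353):
459 = 1×353 + 106
353 = 3×106 + 35
106 = 3×35 + 1
35 = 35×1 + 0
gcd = 1, so the inverse exists. Back-substitute:
1 = 106 − 3·35
1 = −3·353 + 10·106
1 = 10·459 − 13·353
Thus 353·(-13) ≡ 1 (mod 459); reducing, -13 mod 459 = 446.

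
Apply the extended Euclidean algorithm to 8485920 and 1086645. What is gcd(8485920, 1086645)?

15

Apply Euclid's algorithm to 8485920 and 1086645:
8485920 = 7*1086645 + 879405
1086645 = 1*879405 + 207240
879405 = 4*207240 + 50445
207240 = 4*50445 + 5460
50445 = 9*5460 + 1305
5460 = 4*1305 + 240
1305 = 5*240 + 105
240 = 2*105 + 30
105 = 3*30 + 15
30 = 2*15 + 0
gcd(8485920, 1086645) = 15.
Working backward:
15 = 105 − 3·30
15 = −3·240 + 7·105
15 = 7·1305 − 38·240
15 = −38·5460 + 159·1305
15 = 159·50445 − 1469·5460
15 = −1469·207240 + 6035·50445
15 = 6035·879405 − 25609·207240
15 = −25609·1086645 + 31644·879405
15 = 31644·8485920 − 247117·1086645
So 15 = (31644)·8485920 + (-247117)·1086645.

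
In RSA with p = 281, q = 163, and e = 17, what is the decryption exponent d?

φ(n) = (p−1)(q−1) = 280·162 = 45360.
Need d with 17·d ≡ 1 (mod 45360). Apply the extended Euclidean algorithm:
45360 = 2668*17 + 4
17 = 4*4 + 1
4 = 4*1 + 0
Back-substitute:
1 = 17 − 4·4
1 = −4·45360 + 10673·17
So 17·10673 ≡ 1 (mod 45360), hence d = 10673.

10673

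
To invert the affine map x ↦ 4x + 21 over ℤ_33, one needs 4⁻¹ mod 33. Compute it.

gcd(33, 4) by repeated division:
33 = 8*4 + 1
4 = 4*1 + 0
gcd = 1, so the inverse exists. Back-substitute:
1 = 33 − 8·4
So 4·(-8) ≡ 1 (mod 33), and -8 ≡ 25 (mod 33).

25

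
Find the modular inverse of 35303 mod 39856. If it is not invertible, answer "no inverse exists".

2311

Run Euclid on (39856, 35303):
39856 = 1·35303 + 4553
35303 = 7·4553 + 3432
4553 = 1·3432 + 1121
3432 = 3·1121 + 69
1121 = 16·69 + 17
69 = 4·17 + 1
17 = 17·1 + 0
The gcd is 1. Working backward:
1 = 69 − 4·17
1 = −4·1121 + 65·69
1 = 65·3432 − 199·1121
1 = −199·4553 + 264·3432
1 = 264·35303 − 2047·4553
1 = −2047·39856 + 2311·35303
So 35303·2311 ≡ 1 (mod 39856).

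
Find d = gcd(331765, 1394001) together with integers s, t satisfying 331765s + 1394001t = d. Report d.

Apply Euclid's algorithm to 1394001 and 331765:
1394001 = 4×331765 + 66941
331765 = 4×66941 + 64001
66941 = 1×64001 + 2940
64001 = 21×2940 + 2261
2940 = 1×2261 + 679
2261 = 3×679 + 224
679 = 3×224 + 7
224 = 32×7 + 0
gcd(331765, 1394001) = 7.
Back-substituting:
7 = 679 − 3·224
7 = −3·2261 + 10·679
7 = 10·2940 − 13·2261
7 = −13·64001 + 283·2940
7 = 283·66941 − 296·64001
7 = −296·331765 + 1467·66941
7 = 1467·1394001 − 6164·331765
So 7 = (1467)·1394001 + (-6164)·331765.

7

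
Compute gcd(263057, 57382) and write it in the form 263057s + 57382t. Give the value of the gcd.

Euclidean algorithm:
263057 = 4·57382 + 33529
57382 = 1·33529 + 23853
33529 = 1·23853 + 9676
23853 = 2·9676 + 4501
9676 = 2·4501 + 674
4501 = 6·674 + 457
674 = 1·457 + 217
457 = 2·217 + 23
217 = 9·23 + 10
23 = 2·10 + 3
10 = 3·3 + 1
3 = 3·1 + 0
gcd(263057, 57382) = 1.
Working backward:
1 = 10 − 3·3
1 = −3·23 + 7·10
1 = 7·217 − 66·23
1 = −66·457 + 139·217
1 = 139·674 − 205·457
1 = −205·4501 + 1369·674
1 = 1369·9676 − 2943·4501
1 = −2943·23853 + 7255·9676
1 = 7255·33529 − 10198·23853
1 = −10198·57382 + 17453·33529
1 = 17453·263057 − 80010·57382
So 1 = (17453)·263057 + (-80010)·57382.

1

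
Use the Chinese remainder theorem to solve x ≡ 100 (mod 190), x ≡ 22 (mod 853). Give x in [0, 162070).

Write x = 100 + 190·k. Then 190·k ≡ 22 − 100 ≡ 775 (mod 853).
Need 190⁻¹ mod 853. Extended Euclid on (853, 190):
853 = 4×190 + 93
190 = 2×93 + 4
93 = 23×4 + 1
4 = 4×1 + 0
Back-substitute:
1 = 93 − 23·4
1 = −23·190 + 47·93
1 = 47·853 − 211·190
190⁻¹ ≡ 642 (mod 853), so k ≡ 642·775 ≡ 251 (mod 853).
x = 100 + 190·251 = 47790.

47790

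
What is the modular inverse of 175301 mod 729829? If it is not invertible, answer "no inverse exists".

36995

Run Euclid on (729829, 175301):
729829 = 4*175301 + 28625
175301 = 6*28625 + 3551
28625 = 8*3551 + 217
3551 = 16*217 + 79
217 = 2*79 + 59
79 = 1*59 + 20
59 = 2*20 + 19
20 = 1*19 + 1
19 = 19*1 + 0
The gcd is 1. Working backward:
1 = 20 − 19
1 = −59 + 3·20
1 = 3·79 − 4·59
1 = −4·217 + 11·79
1 = 11·3551 − 180·217
1 = −180·28625 + 1451·3551
1 = 1451·175301 − 8886·28625
1 = −8886·729829 + 36995·175301
So 175301·36995 ≡ 1 (mod 729829).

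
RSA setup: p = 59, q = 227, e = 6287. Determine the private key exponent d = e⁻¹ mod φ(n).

φ(n) = (p−1)(q−1) = 58·226 = 13108.
Need d with 6287·d ≡ 1 (mod 13108). Apply the extended Euclidean algorithm:
13108 = 2×6287 + 534
6287 = 11×534 + 413
534 = 1×413 + 121
413 = 3×121 + 50
121 = 2×50 + 21
50 = 2×21 + 8
21 = 2×8 + 5
8 = 1×5 + 3
5 = 1×3 + 2
3 = 1×2 + 1
2 = 2×1 + 0
Back-substitute:
1 = 3 − 2
1 = −5 + 2·3
1 = 2·8 − 3·5
1 = −3·21 + 8·8
1 = 8·50 − 19·21
1 = −19·121 + 46·50
1 = 46·413 − 157·121
1 = −157·534 + 203·413
1 = 203·6287 − 2390·534
1 = −2390·13108 + 4983·6287
So 6287·4983 ≡ 1 (mod 13108), hence d = 4983.

4983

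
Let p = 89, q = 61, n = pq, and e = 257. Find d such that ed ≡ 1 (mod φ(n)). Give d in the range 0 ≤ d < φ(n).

2753

φ(n) = (p−1)(q−1) = 88·60 = 5280.
Need d with 257·d ≡ 1 (mod 5280). Apply the extended Euclidean algorithm:
5280 = 20·257 + 140
257 = 1·140 + 117
140 = 1·117 + 23
117 = 5·23 + 2
23 = 11·2 + 1
2 = 2·1 + 0
Back-substitute:
1 = 23 − 11·2
1 = −11·117 + 56·23
1 = 56·140 − 67·117
1 = −67·257 + 123·140
1 = 123·5280 − 2527·257
So 257·(-2527) ≡ 1 (mod 5280), hence d ≡ -2527 ≡ 2753 (mod 5280).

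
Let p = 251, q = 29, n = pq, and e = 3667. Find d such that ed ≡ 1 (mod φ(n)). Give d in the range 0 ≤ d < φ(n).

φ(n) = (p−1)(q−1) = 250·28 = 7000.
Need d with 3667·d ≡ 1 (mod 7000). Apply the extended Euclidean algorithm:
7000 = 1*3667 + 3333
3667 = 1*3333 + 334
3333 = 9*334 + 327
334 = 1*327 + 7
327 = 46*7 + 5
7 = 1*5 + 2
5 = 2*2 + 1
2 = 2*1 + 0
Back-substitute:
1 = 5 − 2·2
1 = −2·7 + 3·5
1 = 3·327 − 140·7
1 = −140·334 + 143·327
1 = 143·3333 − 1427·334
1 = −1427·3667 + 1570·3333
1 = 1570·7000 − 2997·3667
So 3667·(-2997) ≡ 1 (mod 7000), hence d ≡ -2997 ≡ 4003 (mod 7000).

4003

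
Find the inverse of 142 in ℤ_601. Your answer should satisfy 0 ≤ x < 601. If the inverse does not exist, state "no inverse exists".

182

Apply the Euclidean algorithm to 601 and 142:
601 = 4×142 + 33
142 = 4×33 + 10
33 = 3×10 + 3
10 = 3×3 + 1
3 = 3×1 + 0
The gcd is 1. Working backward:
1 = 10 − 3·3
1 = −3·33 + 10·10
1 = 10·142 − 43·33
1 = −43·601 + 182·142
So 142·182 ≡ 1 (mod 601).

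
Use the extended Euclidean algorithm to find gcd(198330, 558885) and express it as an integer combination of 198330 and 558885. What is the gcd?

15

Repeated division:
558885 = 2*198330 + 162225
198330 = 1*162225 + 36105
162225 = 4*36105 + 17805
36105 = 2*17805 + 495
17805 = 35*495 + 480
495 = 1*480 + 15
480 = 32*15 + 0
gcd(198330, 558885) = 15.
Working backward:
15 = 495 − 480
15 = −17805 + 36·495
15 = 36·36105 − 73·17805
15 = −73·162225 + 328·36105
15 = 328·198330 − 401·162225
15 = −401·558885 + 1130·198330
So 15 = (-401)·558885 + (1130)·198330.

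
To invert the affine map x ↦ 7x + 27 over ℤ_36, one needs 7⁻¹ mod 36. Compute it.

gcd(36, 7) by repeated division:
36 = 5×7 + 1
7 = 7×1 + 0
Since gcd(7, 36) = 1, back-substitute to write 1 as a combination:
1 = 36 − 5·7
Thus 7·(-5) ≡ 1 (mod 36); reducing, -5 mod 36 = 31.

31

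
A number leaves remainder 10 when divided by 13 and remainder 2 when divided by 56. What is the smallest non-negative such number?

Write x = 10 + 13·k. Then 13·k ≡ 2 − 10 ≡ 48 (mod 56).
Need 13⁻¹ mod 56. Extended Euclid on (56, 13):
56 = 4·13 + 4
13 = 3·4 + 1
4 = 4·1 + 0
Back-substitute:
1 = 13 − 3·4
1 = −3·56 + 13·13
13⁻¹ ≡ 13 (mod 56), so k ≡ 13·48 ≡ 8 (mod 56).
x = 10 + 13·8 = 114.

114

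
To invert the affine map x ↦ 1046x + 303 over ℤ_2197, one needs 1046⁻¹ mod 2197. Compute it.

544

Run Euclid on (2197, 1046):
2197 = 2×1046 + 105
1046 = 9×105 + 101
105 = 1×101 + 4
101 = 25×4 + 1
4 = 4×1 + 0
Since gcd(1046, 2197) = 1, back-substitute to write 1 as a combination:
1 = 101 − 25·4
1 = −25·105 + 26·101
1 = 26·1046 − 259·105
1 = −259·2197 + 544·1046
So 1046·544 ≡ 1 (mod 2197).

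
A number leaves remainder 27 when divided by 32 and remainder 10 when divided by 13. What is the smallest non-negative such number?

Write x = 27 + 32·k. Then 32·k ≡ 10 − 27 ≡ 9 (mod 13).
Need 32⁻¹ mod 13. Extended Euclid on (13, 6):
13 = 2×6 + 1
6 = 6×1 + 0
Back-substitute:
1 = 13 − 2·6
32⁻¹ ≡ 11 (mod 13), so k ≡ 11·9 ≡ 8 (mod 13).
x = 27 + 32·8 = 283.

283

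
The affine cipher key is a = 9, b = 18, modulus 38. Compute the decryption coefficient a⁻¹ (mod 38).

17

Run Euclid on (38, 9):
38 = 4·9 + 2
9 = 4·2 + 1
2 = 2·1 + 0
gcd = 1, so the inverse exists. Back-substitute:
1 = 9 − 4·2
1 = −4·38 + 17·9
So 9·17 ≡ 1 (mod 38).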